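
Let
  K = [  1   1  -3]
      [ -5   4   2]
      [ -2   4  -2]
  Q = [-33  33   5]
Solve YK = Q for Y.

Since K sits to the right of Y, Y = QK⁻¹.
det K = 6; the adjugate gives K⁻¹ = [[-8/3, -5/3, 7/3], [-7/3, -4/3, 13/6], [-2, -1, 3/2]].
Y = QK⁻¹ = [[-33, 33, 5]] · [[-8/3, -5/3, 7/3], [-7/3, -4/3, 13/6], [-2, -1, 3/2]] = [[1, 6, 2]].

Y = [[1, 6, 2]]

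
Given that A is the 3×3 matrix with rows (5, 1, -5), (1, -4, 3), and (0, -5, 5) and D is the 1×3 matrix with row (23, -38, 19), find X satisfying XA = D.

A is on the right of X, so right-multiply by A⁻¹: X = DA⁻¹.
det A = -5, so A⁻¹ = [[1, -4, 17/5], [1, -5, 4], [1, -5, 21/5]].
X = DA⁻¹ = [[23, -38, 19]] · [[1, -4, 17/5], [1, -5, 4], [1, -5, 21/5]] = [[4, 3, 6]].

X = [[4, 3, 6]]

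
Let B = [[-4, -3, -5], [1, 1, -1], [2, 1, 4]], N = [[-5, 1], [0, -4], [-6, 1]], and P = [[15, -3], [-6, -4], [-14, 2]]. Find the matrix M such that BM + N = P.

M = [[-2, -4], [-4, 5], [0, 1]]

BM = P − N = [[20, -4], [-6, 0], [-8, 1]].
Left-multiplying both sides by B⁻¹ gives M = B⁻¹(P − N).
B has determinant 3; B⁻¹ = [[5/3, 7/3, 8/3], [-2, -2, -3], [-1/3, -2/3, -1/3]].
M = B⁻¹(P − N) = [[-2, -4], [-4, 5], [0, 1]].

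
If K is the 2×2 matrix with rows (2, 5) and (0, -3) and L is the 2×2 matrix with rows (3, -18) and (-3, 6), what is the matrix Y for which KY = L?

Since K multiplies Y on the left, Y = K⁻¹L.
det K = -6; the adjugate gives K⁻¹ = [[1/2, 5/6], [0, -1/3]].
Y = K⁻¹L = [[1/2, 5/6], [0, -1/3]] · [[3, -18], [-3, 6]] = [[-1, -4], [1, -2]].

Y = [[-1, -4], [1, -2]]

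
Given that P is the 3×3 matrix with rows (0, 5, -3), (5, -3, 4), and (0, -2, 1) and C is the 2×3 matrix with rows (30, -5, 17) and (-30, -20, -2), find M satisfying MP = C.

M = [[1, 6, -4], [-6, -6, 4]]

Right-multiplying both sides by P⁻¹ gives M = CP⁻¹.
det P = 5, so P⁻¹ = [[1, 1/5, 11/5], [-1, 0, -3], [-2, 0, -5]].
M = CP⁻¹ = [[30, -5, 17], [-30, -20, -2]] · [[1, 1/5, 11/5], [-1, 0, -3], [-2, 0, -5]] = [[1, 6, -4], [-6, -6, 4]].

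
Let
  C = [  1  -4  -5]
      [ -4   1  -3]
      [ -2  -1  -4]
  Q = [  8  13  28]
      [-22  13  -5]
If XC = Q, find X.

X = [[-6, -6, 5], [-2, 5, 0]]

Right-multiplying both sides by C⁻¹ gives X = QC⁻¹.
det C = 3, so C⁻¹ = [[-7/3, -11/3, 17/3], [-10/3, -14/3, 23/3], [2, 3, -5]].
X = QC⁻¹ = [[8, 13, 28], [-22, 13, -5]] · [[-7/3, -11/3, 17/3], [-10/3, -14/3, 23/3], [2, 3, -5]] = [[-6, -6, 5], [-2, 5, 0]].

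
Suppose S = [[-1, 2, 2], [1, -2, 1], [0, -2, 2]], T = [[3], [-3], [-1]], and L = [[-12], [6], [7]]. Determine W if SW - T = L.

W = [[-5], [-5], [-2]]

SW = L + T = [[-9], [3], [6]].
S is on the left of W, so left-multiply by S⁻¹: W = S⁻¹(L + T).
det S = -6; the adjugate gives S⁻¹ = [[1/3, 4/3, -1], [1/3, 1/3, -1/2], [1/3, 1/3, 0]].
W = S⁻¹(L + T) = [[-5], [-5], [-2]].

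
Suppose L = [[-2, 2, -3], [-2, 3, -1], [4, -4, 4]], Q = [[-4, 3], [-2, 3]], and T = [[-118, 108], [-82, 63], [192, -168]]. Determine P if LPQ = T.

Isolating P: multiply by L⁻¹ from the left and Q⁻¹ from the right, so P = L⁻¹TQ⁻¹.
L has determinant 4; L⁻¹ = [[2, 1, 7/4], [1, 1, 1], [-1, 0, -1/2]].
Q has determinant -6; Q⁻¹ = [[-1/2, 1/2], [-1/3, 2/3]].
L⁻¹T = [[18, -15], [-8, 3], [22, -24]].
P = (L⁻¹T)Q⁻¹ = [[-4, -1], [3, -2], [-3, -5]].

P = [[-4, -1], [3, -2], [-3, -5]]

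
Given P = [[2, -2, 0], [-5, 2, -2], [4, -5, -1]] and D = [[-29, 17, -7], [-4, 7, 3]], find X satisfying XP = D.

X = [[4, 5, -3], [4, 0, -3]]

Since P sits to the right of X, X = DP⁻¹.
det P = 2; the adjugate gives P⁻¹ = [[-6, -1, 2], [-13/2, -1, 2], [17/2, 1, -3]].
X = DP⁻¹ = [[-29, 17, -7], [-4, 7, 3]] · [[-6, -1, 2], [-13/2, -1, 2], [17/2, 1, -3]] = [[4, 5, -3], [4, 0, -3]].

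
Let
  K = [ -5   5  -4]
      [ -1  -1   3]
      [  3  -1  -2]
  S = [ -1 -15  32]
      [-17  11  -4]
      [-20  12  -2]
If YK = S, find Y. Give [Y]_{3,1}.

4

Right-multiplying both sides by K⁻¹ gives Y = SK⁻¹.
det K = -6, so K⁻¹ = [[-5/6, -7/3, -11/6], [-7/6, -11/3, -19/6], [-2/3, -5/3, -5/3]].
Y = SK⁻¹ = [[-1, -15, 32], [-17, 11, -4], [-20, 12, -2]] · [[-5/6, -7/3, -11/6], [-7/6, -11/3, -19/6], [-2/3, -5/3, -5/3]] = [[-3, 4, -4], [4, 6, 3], [4, 6, 2]].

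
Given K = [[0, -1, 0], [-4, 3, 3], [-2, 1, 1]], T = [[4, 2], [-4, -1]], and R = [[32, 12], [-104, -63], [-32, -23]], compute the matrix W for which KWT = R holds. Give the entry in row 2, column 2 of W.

4

Left-multiply by K⁻¹ and right-multiply by T⁻¹: W = K⁻¹RT⁻¹.
det K = 2; the adjugate gives K⁻¹ = [[0, 1/2, -3/2], [-1, 0, 0], [1, 1, -2]].
det T = 4; the adjugate gives T⁻¹ = [[-1/4, -1/2], [1, 1]].
K⁻¹R = [[-4, 3], [-32, -12], [-8, -5]].
W = (K⁻¹R)T⁻¹ = [[4, 5], [-4, 4], [-3, -1]].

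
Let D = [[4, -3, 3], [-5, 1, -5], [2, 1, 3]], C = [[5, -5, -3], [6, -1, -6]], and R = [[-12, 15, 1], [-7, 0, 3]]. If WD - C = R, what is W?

W = [[-2, 1, 3], [-2, -3, -4]]

WD = R + C = [[-7, 10, -2], [-1, -1, -3]].
D is on the right of W, so right-multiply by D⁻¹: W = (R + C)D⁻¹.
det D = -4, so D⁻¹ = [[-2, -3, -3], [-5/4, -3/2, -5/4], [7/4, 5/2, 11/4]].
W = (R + C)D⁻¹ = [[-2, 1, 3], [-2, -3, -4]].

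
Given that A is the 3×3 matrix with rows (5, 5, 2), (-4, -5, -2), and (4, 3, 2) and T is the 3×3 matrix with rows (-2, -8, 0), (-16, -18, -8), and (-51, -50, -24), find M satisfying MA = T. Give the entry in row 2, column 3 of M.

-1

Right-multiplying both sides by A⁻¹ gives M = TA⁻¹.
det A = -4; the adjugate gives A⁻¹ = [[1, 1, 0], [0, -1/2, -1/2], [-2, -5/4, 5/4]].
M = TA⁻¹ = [[-2, -8, 0], [-16, -18, -8], [-51, -50, -24]] · [[1, 1, 0], [0, -1/2, -1/2], [-2, -5/4, 5/4]] = [[-2, 2, 4], [0, 3, -1], [-3, 4, -5]].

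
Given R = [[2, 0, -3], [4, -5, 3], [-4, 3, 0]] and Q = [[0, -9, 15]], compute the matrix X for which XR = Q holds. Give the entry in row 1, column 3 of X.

R is on the right of X, so right-multiply by R⁻¹: X = QR⁻¹.
det R = 6, so R⁻¹ = [[-3/2, -3/2, -5/2], [-2, -2, -3], [-4/3, -1, -5/3]].
X = QR⁻¹ = [[0, -9, 15]] · [[-3/2, -3/2, -5/2], [-2, -2, -3], [-4/3, -1, -5/3]] = [[-2, 3, 2]].

2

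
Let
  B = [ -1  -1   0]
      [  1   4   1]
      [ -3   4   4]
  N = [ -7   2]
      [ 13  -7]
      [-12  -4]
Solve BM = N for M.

Since B multiplies M on the left, M = B⁻¹N.
det B = -5; the adjugate gives B⁻¹ = [[-12/5, -4/5, 1/5], [7/5, 4/5, -1/5], [-16/5, -7/5, 3/5]].
M = B⁻¹N = [[-12/5, -4/5, 1/5], [7/5, 4/5, -1/5], [-16/5, -7/5, 3/5]] · [[-7, 2], [13, -7], [-12, -4]] = [[4, 0], [3, -2], [-3, 1]].

M = [[4, 0], [3, -2], [-3, 1]]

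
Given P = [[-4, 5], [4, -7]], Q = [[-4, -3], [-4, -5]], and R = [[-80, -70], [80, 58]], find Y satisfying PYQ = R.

Left-multiply by P⁻¹ and right-multiply by Q⁻¹: Y = P⁻¹RQ⁻¹.
det P = 8, so P⁻¹ = [[-7/8, -5/8], [-1/2, -1/2]].
Q has determinant 8; Q⁻¹ = [[-5/8, 3/8], [1/2, -1/2]].
P⁻¹R = [[20, 25], [0, 6]].
Y = (P⁻¹R)Q⁻¹ = [[0, -5], [3, -3]].

Y = [[0, -5], [3, -3]]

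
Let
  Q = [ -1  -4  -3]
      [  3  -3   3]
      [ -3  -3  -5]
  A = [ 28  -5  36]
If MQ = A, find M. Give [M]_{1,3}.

-3

Right-multiplying both sides by Q⁻¹ gives M = AQ⁻¹.
det Q = 6; the adjugate gives Q⁻¹ = [[4, -11/6, -7/2], [1, -2/3, -1], [-3, 3/2, 5/2]].
M = AQ⁻¹ = [[28, -5, 36]] · [[4, -11/6, -7/2], [1, -2/3, -1], [-3, 3/2, 5/2]] = [[-1, 6, -3]].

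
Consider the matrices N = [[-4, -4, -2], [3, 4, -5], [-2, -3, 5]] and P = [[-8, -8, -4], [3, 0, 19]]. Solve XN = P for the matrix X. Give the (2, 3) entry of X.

4

N is on the right of X, so right-multiply by N⁻¹: X = PN⁻¹.
N has determinant 2; N⁻¹ = [[5/2, 13, 14], [-5/2, -12, -13], [-1/2, -2, -2]].
X = PN⁻¹ = [[-8, -8, -4], [3, 0, 19]] · [[5/2, 13, 14], [-5/2, -12, -13], [-1/2, -2, -2]] = [[2, 0, 0], [-2, 1, 4]].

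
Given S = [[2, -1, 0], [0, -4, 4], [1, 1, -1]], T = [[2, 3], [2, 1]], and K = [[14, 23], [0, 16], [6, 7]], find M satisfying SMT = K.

M = S⁻¹KT⁻¹ (apply S⁻¹ on the left and T⁻¹ on the right).
S has determinant -4; S⁻¹ = [[0, 1/4, 1], [-1, 1/2, 2], [-1, 3/4, 2]].
T has determinant -4; T⁻¹ = [[-1/4, 3/4], [1/2, -1/2]].
S⁻¹K = [[6, 11], [-2, -1], [-2, 3]].
M = (S⁻¹K)T⁻¹ = [[4, -1], [0, -1], [2, -3]].

M = [[4, -1], [0, -1], [2, -3]]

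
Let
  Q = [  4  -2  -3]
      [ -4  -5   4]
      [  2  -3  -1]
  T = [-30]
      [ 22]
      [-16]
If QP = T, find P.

P = [[-2], [2], [6]]

Q is on the left of P, so left-multiply by Q⁻¹: P = Q⁻¹T.
det Q = -6; the adjugate gives Q⁻¹ = [[-17/6, -7/6, 23/6], [-2/3, -1/3, 2/3], [-11/3, -4/3, 14/3]].
P = Q⁻¹T = [[-17/6, -7/6, 23/6], [-2/3, -1/3, 2/3], [-11/3, -4/3, 14/3]] · [[-30], [22], [-16]] = [[-2], [2], [6]].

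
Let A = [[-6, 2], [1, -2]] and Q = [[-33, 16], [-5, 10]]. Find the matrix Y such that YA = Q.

Right-multiplying both sides by A⁻¹ gives Y = QA⁻¹.
A has determinant 10; A⁻¹ = [[-1/5, -1/5], [-1/10, -3/5]].
Y = QA⁻¹ = [[-33, 16], [-5, 10]] · [[-1/5, -1/5], [-1/10, -3/5]] = [[5, -3], [0, -5]].

Y = [[5, -3], [0, -5]]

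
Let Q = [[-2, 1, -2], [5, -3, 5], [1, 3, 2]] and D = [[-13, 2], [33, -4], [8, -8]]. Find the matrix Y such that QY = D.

Since Q multiplies Y on the left, Y = Q⁻¹D.
det Q = 1; the adjugate gives Q⁻¹ = [[-21, -8, -1], [-5, -2, 0], [18, 7, 1]].
Y = Q⁻¹D = [[-21, -8, -1], [-5, -2, 0], [18, 7, 1]] · [[-13, 2], [33, -4], [8, -8]] = [[1, -2], [-1, -2], [5, 0]].

Y = [[1, -2], [-1, -2], [5, 0]]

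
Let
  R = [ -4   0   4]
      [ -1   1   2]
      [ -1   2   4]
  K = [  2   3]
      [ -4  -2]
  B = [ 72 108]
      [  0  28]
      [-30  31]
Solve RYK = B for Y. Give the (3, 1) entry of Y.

4

Left-multiply by R⁻¹ and right-multiply by K⁻¹: Y = R⁻¹BK⁻¹.
det R = -4, so R⁻¹ = [[0, -2, 1], [-1/2, 3, -1], [1/4, -2, 1]].
det K = 8, so K⁻¹ = [[-1/4, -3/8], [1/2, 1/4]].
R⁻¹B = [[-30, -25], [-6, -1], [-12, 2]].
Y = (R⁻¹B)K⁻¹ = [[-5, 5], [1, 2], [4, 5]].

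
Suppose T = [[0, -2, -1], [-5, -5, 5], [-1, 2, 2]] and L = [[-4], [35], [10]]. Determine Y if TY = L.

Y = [[0], [-1], [6]]

T is on the left of Y, so left-multiply by T⁻¹: Y = T⁻¹L.
T has determinant 5; T⁻¹ = [[-4, 2/5, -3], [1, -1/5, 1], [-3, 2/5, -2]].
Y = T⁻¹L = [[-4, 2/5, -3], [1, -1/5, 1], [-3, 2/5, -2]] · [[-4], [35], [10]] = [[0], [-1], [6]].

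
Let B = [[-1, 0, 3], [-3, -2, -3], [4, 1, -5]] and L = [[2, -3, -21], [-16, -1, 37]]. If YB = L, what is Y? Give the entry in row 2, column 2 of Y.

-2

Since B sits to the right of Y, Y = LB⁻¹.
B has determinant 2; B⁻¹ = [[13/2, 3/2, 3], [-27/2, -7/2, -6], [5/2, 1/2, 1]].
Y = LB⁻¹ = [[2, -3, -21], [-16, -1, 37]] · [[13/2, 3/2, 3], [-27/2, -7/2, -6], [5/2, 1/2, 1]] = [[1, 3, 3], [2, -2, -5]].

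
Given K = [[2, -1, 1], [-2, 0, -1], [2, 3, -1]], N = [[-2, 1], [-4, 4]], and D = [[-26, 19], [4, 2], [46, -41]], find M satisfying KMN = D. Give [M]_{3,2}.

-4

M = K⁻¹DN⁻¹ (apply K⁻¹ on the left and N⁻¹ on the right).
K has determinant 4; K⁻¹ = [[3/4, 1/2, 1/4], [-1, -1, 0], [-3/2, -2, -1/2]].
det N = -4, so N⁻¹ = [[-1, 1/4], [-1, 1/2]].
K⁻¹D = [[-6, 5], [22, -21], [8, -12]].
M = (K⁻¹D)N⁻¹ = [[1, 1], [-1, -5], [4, -4]].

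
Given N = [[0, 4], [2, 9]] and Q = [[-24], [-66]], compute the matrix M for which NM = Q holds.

M = [[-6], [-6]]

Left-multiplying both sides by N⁻¹ gives M = N⁻¹Q.
N has determinant -8; N⁻¹ = [[-9/8, 1/2], [1/4, 0]].
M = N⁻¹Q = [[-9/8, 1/2], [1/4, 0]] · [[-24], [-66]] = [[-6], [-6]].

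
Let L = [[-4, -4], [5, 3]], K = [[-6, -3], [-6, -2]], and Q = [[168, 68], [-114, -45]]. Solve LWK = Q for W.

Left-multiply by L⁻¹ and right-multiply by K⁻¹: W = L⁻¹QK⁻¹.
det L = 8, so L⁻¹ = [[3/8, 1/2], [-5/8, -1/2]].
K has determinant -6; K⁻¹ = [[1/3, -1/2], [-1, 1]].
L⁻¹Q = [[6, 3], [-48, -20]].
W = (L⁻¹Q)K⁻¹ = [[-1, 0], [4, 4]].

W = [[-1, 0], [4, 4]]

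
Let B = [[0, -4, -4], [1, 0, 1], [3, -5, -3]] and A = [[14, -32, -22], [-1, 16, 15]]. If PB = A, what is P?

B is on the right of P, so right-multiply by B⁻¹: P = AB⁻¹.
det B = -4; the adjugate gives B⁻¹ = [[-5/4, -2, 1], [-3/2, -3, 1], [5/4, 3, -1]].
P = AB⁻¹ = [[14, -32, -22], [-1, 16, 15]] · [[-5/4, -2, 1], [-3/2, -3, 1], [5/4, 3, -1]] = [[3, 2, 4], [-4, -1, 0]].

P = [[3, 2, 4], [-4, -1, 0]]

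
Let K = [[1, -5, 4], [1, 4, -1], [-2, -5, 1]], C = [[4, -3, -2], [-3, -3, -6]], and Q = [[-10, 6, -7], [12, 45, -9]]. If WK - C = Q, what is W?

WK = Q + C = [[-6, 3, -9], [9, 42, -15]].
K is on the right of W, so right-multiply by K⁻¹: W = (Q + C)K⁻¹.
det K = 6; the adjugate gives K⁻¹ = [[-1/6, -5/2, -11/6], [1/6, 3/2, 5/6], [1/2, 5/2, 3/2]].
W = (Q + C)K⁻¹ = [[-3, -3, 0], [-2, 3, -4]].

W = [[-3, -3, 0], [-2, 3, -4]]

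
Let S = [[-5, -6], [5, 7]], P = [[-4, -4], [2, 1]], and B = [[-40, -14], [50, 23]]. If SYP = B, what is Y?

Y = [[3, 4], [-2, 1]]

Isolating Y: multiply by S⁻¹ from the left and P⁻¹ from the right, so Y = S⁻¹BP⁻¹.
S has determinant -5; S⁻¹ = [[-7/5, -6/5], [1, 1]].
P has determinant 4; P⁻¹ = [[1/4, 1], [-1/2, -1]].
S⁻¹B = [[-4, -8], [10, 9]].
Y = (S⁻¹B)P⁻¹ = [[3, 4], [-2, 1]].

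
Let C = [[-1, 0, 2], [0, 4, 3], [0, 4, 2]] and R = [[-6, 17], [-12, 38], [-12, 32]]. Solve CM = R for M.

M = [[6, -5], [-3, 5], [0, 6]]

C is on the left of M, so left-multiply by C⁻¹: M = C⁻¹R.
det C = 4; the adjugate gives C⁻¹ = [[-1, 2, -2], [0, -1/2, 3/4], [0, 1, -1]].
M = C⁻¹R = [[-1, 2, -2], [0, -1/2, 3/4], [0, 1, -1]] · [[-6, 17], [-12, 38], [-12, 32]] = [[6, -5], [-3, 5], [0, 6]].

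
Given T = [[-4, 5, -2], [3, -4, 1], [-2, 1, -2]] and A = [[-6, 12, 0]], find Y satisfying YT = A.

T is on the right of Y, so right-multiply by T⁻¹: Y = AT⁻¹.
det T = 2, so T⁻¹ = [[7/2, 4, -3/2], [2, 2, -1], [-5/2, -3, 1/2]].
Y = AT⁻¹ = [[-6, 12, 0]] · [[7/2, 4, -3/2], [2, 2, -1], [-5/2, -3, 1/2]] = [[3, 0, -3]].

Y = [[3, 0, -3]]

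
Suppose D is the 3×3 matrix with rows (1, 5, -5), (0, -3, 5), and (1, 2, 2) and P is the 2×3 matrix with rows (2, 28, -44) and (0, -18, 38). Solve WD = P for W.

W = [[4, -4, -2], [-4, 2, 4]]

D is on the right of W, so right-multiply by D⁻¹: W = PD⁻¹.
det D = -6, so D⁻¹ = [[8/3, 10/3, -5/3], [-5/6, -7/6, 5/6], [-1/2, -1/2, 1/2]].
W = PD⁻¹ = [[2, 28, -44], [0, -18, 38]] · [[8/3, 10/3, -5/3], [-5/6, -7/6, 5/6], [-1/2, -1/2, 1/2]] = [[4, -4, -2], [-4, 2, 4]].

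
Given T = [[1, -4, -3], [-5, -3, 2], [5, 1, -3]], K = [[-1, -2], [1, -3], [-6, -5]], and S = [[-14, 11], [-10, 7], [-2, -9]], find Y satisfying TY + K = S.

Y = [[-2, -3], [5, -1], [-3, -4]]

TY = S − K = [[-13, 13], [-11, 10], [4, -4]].
Since T multiplies Y on the left, Y = T⁻¹(S − K).
det T = -3; the adjugate gives T⁻¹ = [[-7/3, 5, 17/3], [5/3, -4, -13/3], [-10/3, 7, 23/3]].
Y = T⁻¹(S − K) = [[-2, -3], [5, -1], [-3, -4]].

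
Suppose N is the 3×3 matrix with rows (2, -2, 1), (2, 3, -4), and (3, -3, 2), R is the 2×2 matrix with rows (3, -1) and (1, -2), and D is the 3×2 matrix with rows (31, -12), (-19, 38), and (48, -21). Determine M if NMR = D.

Isolating M: multiply by N⁻¹ from the left and R⁻¹ from the right, so M = N⁻¹DR⁻¹.
det N = 5, so N⁻¹ = [[-6/5, 1/5, 1], [-16/5, 1/5, 2], [-3, 0, 2]].
det R = -5, so R⁻¹ = [[2/5, -1/5], [1/5, -3/5]].
N⁻¹D = [[7, 1], [-7, 4], [3, -6]].
M = (N⁻¹D)R⁻¹ = [[3, -2], [-2, -1], [0, 3]].

M = [[3, -2], [-2, -1], [0, 3]]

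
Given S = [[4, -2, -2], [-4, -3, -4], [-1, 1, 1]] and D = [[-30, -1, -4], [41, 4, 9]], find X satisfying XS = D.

X = [[-5, 3, -2], [5, -5, -1]]

Right-multiplying both sides by S⁻¹ gives X = DS⁻¹.
det S = 2; the adjugate gives S⁻¹ = [[1/2, 0, 1], [4, 1, 12], [-7/2, -1, -10]].
X = DS⁻¹ = [[-30, -1, -4], [41, 4, 9]] · [[1/2, 0, 1], [4, 1, 12], [-7/2, -1, -10]] = [[-5, 3, -2], [5, -5, -1]].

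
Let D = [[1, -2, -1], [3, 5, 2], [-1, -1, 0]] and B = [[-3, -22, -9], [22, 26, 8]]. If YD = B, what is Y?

Y = [[5, -2, 2], [2, 5, -5]]

Since D sits to the right of Y, Y = BD⁻¹.
det D = 4; the adjugate gives D⁻¹ = [[1/2, 1/4, 1/4], [-1/2, -1/4, -5/4], [1/2, 3/4, 11/4]].
Y = BD⁻¹ = [[-3, -22, -9], [22, 26, 8]] · [[1/2, 1/4, 1/4], [-1/2, -1/4, -5/4], [1/2, 3/4, 11/4]] = [[5, -2, 2], [2, 5, -5]].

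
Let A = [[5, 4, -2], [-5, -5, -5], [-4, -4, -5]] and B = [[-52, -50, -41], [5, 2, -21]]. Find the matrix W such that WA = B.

Since A sits to the right of W, W = BA⁻¹.
det A = 5; the adjugate gives A⁻¹ = [[1, 28/5, -6], [-1, -33/5, 7], [0, 4/5, -1]].
W = BA⁻¹ = [[-52, -50, -41], [5, 2, -21]] · [[1, 28/5, -6], [-1, -33/5, 7], [0, 4/5, -1]] = [[-2, 6, 3], [3, -2, 5]].

W = [[-2, 6, 3], [3, -2, 5]]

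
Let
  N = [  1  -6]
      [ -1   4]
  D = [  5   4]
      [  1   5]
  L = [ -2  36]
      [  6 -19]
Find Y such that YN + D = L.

YN = L − D = [[-7, 32], [5, -24]].
Right-multiplying both sides by N⁻¹ gives Y = (L − D)N⁻¹.
det N = -2, so N⁻¹ = [[-2, -3], [-1/2, -1/2]].
Y = (L − D)N⁻¹ = [[-2, 5], [2, -3]].

Y = [[-2, 5], [2, -3]]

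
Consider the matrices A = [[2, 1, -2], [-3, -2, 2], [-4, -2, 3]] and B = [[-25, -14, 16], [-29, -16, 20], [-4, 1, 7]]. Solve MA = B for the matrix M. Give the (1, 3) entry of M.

6

Right-multiplying both sides by A⁻¹ gives M = BA⁻¹.
det A = 1; the adjugate gives A⁻¹ = [[-2, 1, -2], [1, -2, 2], [-2, 0, -1]].
M = BA⁻¹ = [[-25, -14, 16], [-29, -16, 20], [-4, 1, 7]] · [[-2, 1, -2], [1, -2, 2], [-2, 0, -1]] = [[4, 3, 6], [2, 3, 6], [-5, -6, 3]].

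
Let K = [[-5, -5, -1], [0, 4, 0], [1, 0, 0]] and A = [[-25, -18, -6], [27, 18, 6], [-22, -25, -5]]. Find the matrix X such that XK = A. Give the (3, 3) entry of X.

Since K sits to the right of X, X = AK⁻¹.
K has determinant 4; K⁻¹ = [[0, 0, 1], [0, 1/4, 0], [-1, -5/4, -5]].
X = AK⁻¹ = [[-25, -18, -6], [27, 18, 6], [-22, -25, -5]] · [[0, 0, 1], [0, 1/4, 0], [-1, -5/4, -5]] = [[6, 3, 5], [-6, -3, -3], [5, 0, 3]].

3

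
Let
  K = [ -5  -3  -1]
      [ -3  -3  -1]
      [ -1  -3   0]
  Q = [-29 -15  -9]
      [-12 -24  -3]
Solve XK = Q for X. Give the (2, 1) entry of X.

K is on the right of X, so right-multiply by K⁻¹: X = QK⁻¹.
K has determinant 6; K⁻¹ = [[-1/2, 1/2, 0], [1/6, -1/6, -1/3], [1, -2, 1]].
X = QK⁻¹ = [[-29, -15, -9], [-12, -24, -3]] · [[-1/2, 1/2, 0], [1/6, -1/6, -1/3], [1, -2, 1]] = [[3, 6, -4], [-1, 4, 5]].

-1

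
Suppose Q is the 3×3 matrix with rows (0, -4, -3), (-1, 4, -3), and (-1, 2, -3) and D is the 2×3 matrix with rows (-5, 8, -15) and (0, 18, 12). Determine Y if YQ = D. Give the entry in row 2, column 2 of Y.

1

Q is on the right of Y, so right-multiply by Q⁻¹: Y = DQ⁻¹.
det Q = -6; the adjugate gives Q⁻¹ = [[1, 3, -4], [0, 1/2, -1/2], [-1/3, -2/3, 2/3]].
Y = DQ⁻¹ = [[-5, 8, -15], [0, 18, 12]] · [[1, 3, -4], [0, 1/2, -1/2], [-1/3, -2/3, 2/3]] = [[0, -1, 6], [-4, 1, -1]].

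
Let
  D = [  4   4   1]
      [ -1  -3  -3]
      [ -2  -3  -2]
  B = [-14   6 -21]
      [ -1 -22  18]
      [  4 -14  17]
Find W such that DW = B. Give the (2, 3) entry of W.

-5

Since D multiplies W on the left, W = D⁻¹B.
det D = 1; the adjugate gives D⁻¹ = [[-3, 5, -9], [4, -6, 11], [-3, 4, -8]].
W = D⁻¹B = [[-3, 5, -9], [4, -6, 11], [-3, 4, -8]] · [[-14, 6, -21], [-1, -22, 18], [4, -14, 17]] = [[1, -2, 0], [-6, 2, -5], [6, 6, -1]].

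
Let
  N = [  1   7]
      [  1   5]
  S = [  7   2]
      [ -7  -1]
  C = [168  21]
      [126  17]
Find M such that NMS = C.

M = [[4, 1], [-1, -4]]

M = N⁻¹CS⁻¹ (apply N⁻¹ on the left and S⁻¹ on the right).
N has determinant -2; N⁻¹ = [[-5/2, 7/2], [1/2, -1/2]].
det S = 7; the adjugate gives S⁻¹ = [[-1/7, -2/7], [1, 1]].
N⁻¹C = [[21, 7], [21, 2]].
M = (N⁻¹C)S⁻¹ = [[4, 1], [-1, -4]].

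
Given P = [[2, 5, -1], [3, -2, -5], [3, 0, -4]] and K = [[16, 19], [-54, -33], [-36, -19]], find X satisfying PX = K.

X = [[-4, -1], [6, 5], [6, 4]]

Left-multiplying both sides by P⁻¹ gives X = P⁻¹K.
det P = -5; the adjugate gives P⁻¹ = [[-8/5, -4, 27/5], [3/5, 1, -7/5], [-6/5, -3, 19/5]].
X = P⁻¹K = [[-8/5, -4, 27/5], [3/5, 1, -7/5], [-6/5, -3, 19/5]] · [[16, 19], [-54, -33], [-36, -19]] = [[-4, -1], [6, 5], [6, 4]].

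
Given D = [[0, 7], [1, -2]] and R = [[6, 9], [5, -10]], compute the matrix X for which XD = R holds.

D is on the right of X, so right-multiply by D⁻¹: X = RD⁻¹.
det D = -7, so D⁻¹ = [[2/7, 1], [1/7, 0]].
X = RD⁻¹ = [[6, 9], [5, -10]] · [[2/7, 1], [1/7, 0]] = [[3, 6], [0, 5]].

X = [[3, 6], [0, 5]]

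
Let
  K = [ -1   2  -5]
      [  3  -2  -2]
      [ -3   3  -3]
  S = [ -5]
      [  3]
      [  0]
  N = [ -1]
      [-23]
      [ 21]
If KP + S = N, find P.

P = [[-4], [5], [2]]

KP = N − S = [[4], [-26], [21]].
K is on the left of P, so left-multiply by K⁻¹: P = K⁻¹(N − S).
det K = 3, so K⁻¹ = [[4, -3, -14/3], [5, -4, -17/3], [1, -1, -4/3]].
P = K⁻¹(N − S) = [[-4], [5], [2]].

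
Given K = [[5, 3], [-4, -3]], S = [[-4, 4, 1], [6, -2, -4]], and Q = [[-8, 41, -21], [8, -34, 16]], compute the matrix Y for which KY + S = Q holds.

KY = Q − S = [[-4, 37, -22], [2, -32, 20]].
Since K multiplies Y on the left, Y = K⁻¹(Q − S).
det K = -3, so K⁻¹ = [[1, 1], [-4/3, -5/3]].
Y = K⁻¹(Q − S) = [[-2, 5, -2], [2, 4, -4]].

Y = [[-2, 5, -2], [2, 4, -4]]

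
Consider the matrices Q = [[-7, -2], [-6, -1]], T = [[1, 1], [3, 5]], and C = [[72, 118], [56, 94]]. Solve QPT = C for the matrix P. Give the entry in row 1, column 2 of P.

Left-multiply by Q⁻¹ and right-multiply by T⁻¹: P = Q⁻¹CT⁻¹.
det Q = -5; the adjugate gives Q⁻¹ = [[1/5, -2/5], [-6/5, 7/5]].
T has determinant 2; T⁻¹ = [[5/2, -1/2], [-3/2, 1/2]].
Q⁻¹C = [[-8, -14], [-8, -10]].
P = (Q⁻¹C)T⁻¹ = [[1, -3], [-5, -1]].

-3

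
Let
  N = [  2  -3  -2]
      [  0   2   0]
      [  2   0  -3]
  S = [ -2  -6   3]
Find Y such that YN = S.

Since N sits to the right of Y, Y = SN⁻¹.
det N = -4, so N⁻¹ = [[3/2, 9/4, -1], [0, 1/2, 0], [1, 3/2, -1]].
Y = SN⁻¹ = [[-2, -6, 3]] · [[3/2, 9/4, -1], [0, 1/2, 0], [1, 3/2, -1]] = [[0, -3, -1]].

Y = [[0, -3, -1]]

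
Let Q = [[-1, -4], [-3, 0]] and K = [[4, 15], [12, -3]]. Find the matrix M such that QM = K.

M = [[-4, 1], [0, -4]]

Q is on the left of M, so left-multiply by Q⁻¹: M = Q⁻¹K.
Q has determinant -12; Q⁻¹ = [[0, -1/3], [-1/4, 1/12]].
M = Q⁻¹K = [[0, -1/3], [-1/4, 1/12]] · [[4, 15], [12, -3]] = [[-4, 1], [0, -4]].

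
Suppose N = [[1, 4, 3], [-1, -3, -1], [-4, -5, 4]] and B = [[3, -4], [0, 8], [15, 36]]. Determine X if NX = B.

X = [[-4, 0], [1, -4], [1, 4]]

N is on the left of X, so left-multiply by N⁻¹: X = N⁻¹B.
N has determinant -6; N⁻¹ = [[17/6, 31/6, -5/6], [-4/3, -8/3, 1/3], [7/6, 11/6, -1/6]].
X = N⁻¹B = [[17/6, 31/6, -5/6], [-4/3, -8/3, 1/3], [7/6, 11/6, -1/6]] · [[3, -4], [0, 8], [15, 36]] = [[-4, 0], [1, -4], [1, 4]].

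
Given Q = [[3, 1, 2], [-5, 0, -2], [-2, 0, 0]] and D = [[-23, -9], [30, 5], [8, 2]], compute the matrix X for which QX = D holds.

Q is on the left of X, so left-multiply by Q⁻¹: X = Q⁻¹D.
det Q = 4, so Q⁻¹ = [[0, 0, -1/2], [1, 1, -1], [0, -1/2, 5/4]].
X = Q⁻¹D = [[0, 0, -1/2], [1, 1, -1], [0, -1/2, 5/4]] · [[-23, -9], [30, 5], [8, 2]] = [[-4, -1], [-1, -6], [-5, 0]].

X = [[-4, -1], [-1, -6], [-5, 0]]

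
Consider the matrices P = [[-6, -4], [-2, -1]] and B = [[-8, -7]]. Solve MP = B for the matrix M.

Right-multiplying both sides by P⁻¹ gives M = BP⁻¹.
P has determinant -2; P⁻¹ = [[1/2, -2], [-1, 3]].
M = BP⁻¹ = [[-8, -7]] · [[1/2, -2], [-1, 3]] = [[3, -5]].

M = [[3, -5]]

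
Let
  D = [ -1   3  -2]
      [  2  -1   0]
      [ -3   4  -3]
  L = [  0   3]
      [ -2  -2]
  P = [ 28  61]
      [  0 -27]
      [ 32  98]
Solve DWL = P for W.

Isolating W: multiply by D⁻¹ from the left and L⁻¹ from the right, so W = D⁻¹PL⁻¹.
D has determinant 5; D⁻¹ = [[3/5, 1/5, -2/5], [6/5, -3/5, -4/5], [1, -1, -1]].
L has determinant 6; L⁻¹ = [[-1/3, -1/2], [1/3, 0]].
D⁻¹P = [[4, -8], [8, 11], [-4, -10]].
W = (D⁻¹P)L⁻¹ = [[-4, -2], [1, -4], [-2, 2]].

W = [[-4, -2], [1, -4], [-2, 2]]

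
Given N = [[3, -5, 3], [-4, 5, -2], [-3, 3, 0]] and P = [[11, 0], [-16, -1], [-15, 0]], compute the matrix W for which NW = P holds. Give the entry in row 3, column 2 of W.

2

Left-multiplying both sides by N⁻¹ gives W = N⁻¹P.
det N = -3, so N⁻¹ = [[-2, -3, 5/3], [-2, -3, 2], [-1, -2, 5/3]].
W = N⁻¹P = [[-2, -3, 5/3], [-2, -3, 2], [-1, -2, 5/3]] · [[11, 0], [-16, -1], [-15, 0]] = [[1, 3], [-4, 3], [-4, 2]].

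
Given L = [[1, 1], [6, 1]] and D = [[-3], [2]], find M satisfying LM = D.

Left-multiplying both sides by L⁻¹ gives M = L⁻¹D.
det L = -5, so L⁻¹ = [[-1/5, 1/5], [6/5, -1/5]].
M = L⁻¹D = [[-1/5, 1/5], [6/5, -1/5]] · [[-3], [2]] = [[1], [-4]].

M = [[1], [-4]]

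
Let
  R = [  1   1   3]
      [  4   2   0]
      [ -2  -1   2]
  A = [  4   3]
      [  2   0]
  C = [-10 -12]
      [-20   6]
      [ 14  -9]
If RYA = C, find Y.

Y = [[2, -1], [-3, -5], [-1, 3]]

Isolating Y: multiply by R⁻¹ from the left and A⁻¹ from the right, so Y = R⁻¹CA⁻¹.
R has determinant -4; R⁻¹ = [[-1, 5/4, 3/2], [2, -2, -3], [0, 1/4, 1/2]].
det A = -6; the adjugate gives A⁻¹ = [[0, 1/2], [1/3, -2/3]].
R⁻¹C = [[6, 6], [-22, -9], [2, -3]].
Y = (R⁻¹C)A⁻¹ = [[2, -1], [-3, -5], [-1, 3]].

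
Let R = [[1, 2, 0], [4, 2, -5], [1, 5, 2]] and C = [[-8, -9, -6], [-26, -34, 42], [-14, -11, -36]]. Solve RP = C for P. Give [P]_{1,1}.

Left-multiplying both sides by R⁻¹ gives P = R⁻¹C.
det R = 3, so R⁻¹ = [[29/3, -4/3, -10/3], [-13/3, 2/3, 5/3], [6, -1, -2]].
P = R⁻¹C = [[29/3, -4/3, -10/3], [-13/3, 2/3, 5/3], [6, -1, -2]] · [[-8, -9, -6], [-26, -34, 42], [-14, -11, -36]] = [[4, -5, 6], [-6, -2, -6], [6, 2, -6]].

4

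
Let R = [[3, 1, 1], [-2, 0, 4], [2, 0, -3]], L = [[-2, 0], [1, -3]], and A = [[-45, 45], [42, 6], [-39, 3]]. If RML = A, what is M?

M = [[5, -5], [3, 3], [-3, -3]]

M = R⁻¹AL⁻¹ (apply R⁻¹ on the left and L⁻¹ on the right).
det R = 2; the adjugate gives R⁻¹ = [[0, 3/2, 2], [1, -11/2, -7], [0, 1, 1]].
det L = 6; the adjugate gives L⁻¹ = [[-1/2, 0], [-1/6, -1/3]].
R⁻¹A = [[-15, 15], [-3, -9], [3, 9]].
M = (R⁻¹A)L⁻¹ = [[5, -5], [3, 3], [-3, -3]].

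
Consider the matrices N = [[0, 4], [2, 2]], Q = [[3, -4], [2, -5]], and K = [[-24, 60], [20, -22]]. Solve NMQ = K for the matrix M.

M = [[4, 2], [0, -3]]

M = N⁻¹KQ⁻¹ (apply N⁻¹ on the left and Q⁻¹ on the right).
det N = -8; the adjugate gives N⁻¹ = [[-1/4, 1/2], [1/4, 0]].
det Q = -7; the adjugate gives Q⁻¹ = [[5/7, -4/7], [2/7, -3/7]].
N⁻¹K = [[16, -26], [-6, 15]].
M = (N⁻¹K)Q⁻¹ = [[4, 2], [0, -3]].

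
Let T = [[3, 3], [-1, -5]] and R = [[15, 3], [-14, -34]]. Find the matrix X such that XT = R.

Since T sits to the right of X, X = RT⁻¹.
det T = -12; the adjugate gives T⁻¹ = [[5/12, 1/4], [-1/12, -1/4]].
X = RT⁻¹ = [[15, 3], [-14, -34]] · [[5/12, 1/4], [-1/12, -1/4]] = [[6, 3], [-3, 5]].

X = [[6, 3], [-3, 5]]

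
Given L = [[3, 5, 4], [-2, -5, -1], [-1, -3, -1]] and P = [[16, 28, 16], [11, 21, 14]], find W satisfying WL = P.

W = [[4, -4, 4], [3, 0, -2]]

Right-multiplying both sides by L⁻¹ gives W = PL⁻¹.
det L = 5, so L⁻¹ = [[2/5, -7/5, 3], [-1/5, 1/5, -1], [1/5, 4/5, -1]].
W = PL⁻¹ = [[16, 28, 16], [11, 21, 14]] · [[2/5, -7/5, 3], [-1/5, 1/5, -1], [1/5, 4/5, -1]] = [[4, -4, 4], [3, 0, -2]].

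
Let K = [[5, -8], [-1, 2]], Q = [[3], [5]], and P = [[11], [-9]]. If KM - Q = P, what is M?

KM = P + Q = [[14], [-4]].
Left-multiplying both sides by K⁻¹ gives M = K⁻¹(P + Q).
det K = 2, so K⁻¹ = [[1, 4], [1/2, 5/2]].
M = K⁻¹(P + Q) = [[-2], [-3]].

M = [[-2], [-3]]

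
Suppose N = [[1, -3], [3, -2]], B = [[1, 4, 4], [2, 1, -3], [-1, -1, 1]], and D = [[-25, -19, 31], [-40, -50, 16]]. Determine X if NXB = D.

X = N⁻¹DB⁻¹ (apply N⁻¹ on the left and B⁻¹ on the right).
det N = 7; the adjugate gives N⁻¹ = [[-2/7, 3/7], [-3/7, 1/7]].
det B = -2, so B⁻¹ = [[1, 4, 8], [-1/2, -5/2, -11/2], [1/2, 3/2, 7/2]].
N⁻¹D = [[-10, -16, -2], [5, 1, -11]].
X = (N⁻¹D)B⁻¹ = [[-3, -3, 1], [-1, 1, -4]].

X = [[-3, -3, 1], [-1, 1, -4]]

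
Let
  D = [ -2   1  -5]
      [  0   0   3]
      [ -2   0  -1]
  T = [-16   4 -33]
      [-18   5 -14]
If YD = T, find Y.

Y = [[4, -3, 4], [5, 5, 4]]

Since D sits to the right of Y, Y = TD⁻¹.
det D = -6; the adjugate gives D⁻¹ = [[0, -1/6, -1/2], [1, 4/3, -1], [0, 1/3, 0]].
Y = TD⁻¹ = [[-16, 4, -33], [-18, 5, -14]] · [[0, -1/6, -1/2], [1, 4/3, -1], [0, 1/3, 0]] = [[4, -3, 4], [5, 5, 4]].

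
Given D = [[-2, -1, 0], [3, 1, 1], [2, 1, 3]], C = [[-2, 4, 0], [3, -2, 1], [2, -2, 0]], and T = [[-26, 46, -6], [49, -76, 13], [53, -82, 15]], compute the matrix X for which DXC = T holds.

Left-multiply by D⁻¹ and right-multiply by C⁻¹: X = D⁻¹TC⁻¹.
det D = 3; the adjugate gives D⁻¹ = [[2/3, 1, -1/3], [-7/3, -2, 2/3], [1/3, 0, 1/3]].
det C = 4; the adjugate gives C⁻¹ = [[1/2, 0, 1], [1/2, 0, 1/2], [-1/2, 1, -2]].
D⁻¹T = [[14, -18, 4], [-2, -10, -2], [9, -12, 3]].
X = (D⁻¹T)C⁻¹ = [[-4, 4, -3], [-5, -2, -3], [-3, 3, -3]].

X = [[-4, 4, -3], [-5, -2, -3], [-3, 3, -3]]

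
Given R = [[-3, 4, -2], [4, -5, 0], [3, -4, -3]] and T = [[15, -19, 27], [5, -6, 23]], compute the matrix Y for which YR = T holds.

Right-multiplying both sides by R⁻¹ gives Y = TR⁻¹.
R has determinant 5; R⁻¹ = [[3, 4, -2], [12/5, 3, -8/5], [-1/5, 0, -1/5]].
Y = TR⁻¹ = [[15, -19, 27], [5, -6, 23]] · [[3, 4, -2], [12/5, 3, -8/5], [-1/5, 0, -1/5]] = [[-6, 3, -5], [-4, 2, -5]].

Y = [[-6, 3, -5], [-4, 2, -5]]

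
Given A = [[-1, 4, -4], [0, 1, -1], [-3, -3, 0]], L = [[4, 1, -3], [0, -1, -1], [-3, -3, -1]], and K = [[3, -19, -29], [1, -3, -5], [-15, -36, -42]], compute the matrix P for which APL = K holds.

Isolating P: multiply by A⁻¹ from the left and L⁻¹ from the right, so P = A⁻¹KL⁻¹.
det A = 3, so A⁻¹ = [[-1, 4, 0], [1, -4, -1/3], [1, -5, -1/3]].
det L = 4, so L⁻¹ = [[-1/2, 5/2, -1], [3/4, -13/4, 1], [-3/4, 9/4, -1]].
A⁻¹K = [[1, 7, 9], [4, 5, 5], [3, 8, 10]].
P = (A⁻¹K)L⁻¹ = [[-2, 0, -3], [-2, 5, -4], [-3, 4, -5]].

P = [[-2, 0, -3], [-2, 5, -4], [-3, 4, -5]]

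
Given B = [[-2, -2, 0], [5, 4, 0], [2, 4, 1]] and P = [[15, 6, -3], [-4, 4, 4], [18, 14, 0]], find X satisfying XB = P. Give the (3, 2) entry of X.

4

Since B sits to the right of X, X = PB⁻¹.
det B = 2, so B⁻¹ = [[2, 1, 0], [-5/2, -1, 0], [6, 2, 1]].
X = PB⁻¹ = [[15, 6, -3], [-4, 4, 4], [18, 14, 0]] · [[2, 1, 0], [-5/2, -1, 0], [6, 2, 1]] = [[-3, 3, -3], [6, 0, 4], [1, 4, 0]].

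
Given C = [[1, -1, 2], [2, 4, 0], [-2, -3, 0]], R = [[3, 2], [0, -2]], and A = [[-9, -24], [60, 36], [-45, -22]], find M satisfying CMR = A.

Left-multiply by C⁻¹ and right-multiply by R⁻¹: M = C⁻¹AR⁻¹.
C has determinant 4; C⁻¹ = [[0, -3/2, -2], [0, 1, 1], [1/2, 5/4, 3/2]].
det R = -6, so R⁻¹ = [[1/3, 1/3], [0, -1/2]].
C⁻¹A = [[0, -10], [15, 14], [3, 0]].
M = (C⁻¹A)R⁻¹ = [[0, 5], [5, -2], [1, 1]].

M = [[0, 5], [5, -2], [1, 1]]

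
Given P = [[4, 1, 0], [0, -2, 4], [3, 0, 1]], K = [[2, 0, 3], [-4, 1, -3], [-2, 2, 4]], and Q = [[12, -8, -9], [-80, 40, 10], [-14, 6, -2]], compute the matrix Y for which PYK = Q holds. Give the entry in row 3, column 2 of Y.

Isolating Y: multiply by P⁻¹ from the left and K⁻¹ from the right, so Y = P⁻¹QK⁻¹.
P has determinant 4; P⁻¹ = [[-1/2, -1/4, 1], [3, 1, -4], [3/2, 3/4, -2]].
det K = 2, so K⁻¹ = [[5, 3, -3/2], [11, 7, -3], [-3, -2, 1]].
P⁻¹Q = [[0, 0, 0], [12, -8, -9], [-14, 6, -2]].
Y = (P⁻¹Q)K⁻¹ = [[0, 0, 0], [-1, -2, -3], [2, 4, 1]].

4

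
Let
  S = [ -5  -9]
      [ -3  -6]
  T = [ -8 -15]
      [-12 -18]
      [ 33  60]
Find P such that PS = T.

Right-multiplying both sides by S⁻¹ gives P = TS⁻¹.
det S = 3; the adjugate gives S⁻¹ = [[-2, 3], [1, -5/3]].
P = TS⁻¹ = [[-8, -15], [-12, -18], [33, 60]] · [[-2, 3], [1, -5/3]] = [[1, 1], [6, -6], [-6, -1]].

P = [[1, 1], [6, -6], [-6, -1]]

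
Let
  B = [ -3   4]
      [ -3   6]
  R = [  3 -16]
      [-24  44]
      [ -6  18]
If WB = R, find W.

Since B sits to the right of W, W = RB⁻¹.
det B = -6, so B⁻¹ = [[-1, 2/3], [-1/2, 1/2]].
W = RB⁻¹ = [[3, -16], [-24, 44], [-6, 18]] · [[-1, 2/3], [-1/2, 1/2]] = [[5, -6], [2, 6], [-3, 5]].

W = [[5, -6], [2, 6], [-3, 5]]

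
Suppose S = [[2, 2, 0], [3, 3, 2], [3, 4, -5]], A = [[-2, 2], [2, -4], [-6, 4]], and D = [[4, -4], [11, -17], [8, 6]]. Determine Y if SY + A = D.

SY = D − A = [[6, -6], [9, -13], [14, 2]].
S is on the left of Y, so left-multiply by S⁻¹: Y = S⁻¹(D − A).
det S = -4, so S⁻¹ = [[23/4, -5/2, -1], [-21/4, 5/2, 1], [-3/4, 1/2, 0]].
Y = S⁻¹(D − A) = [[-2, -4], [5, 1], [0, -2]].

Y = [[-2, -4], [5, 1], [0, -2]]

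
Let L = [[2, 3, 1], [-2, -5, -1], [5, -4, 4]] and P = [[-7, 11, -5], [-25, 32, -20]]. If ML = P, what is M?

M = [[-6, -5, -1], [-6, -6, -5]]

L is on the right of M, so right-multiply by L⁻¹: M = PL⁻¹.
det L = -6, so L⁻¹ = [[4, 8/3, -1/3], [-1/2, -1/2, 0], [-11/2, -23/6, 2/3]].
M = PL⁻¹ = [[-7, 11, -5], [-25, 32, -20]] · [[4, 8/3, -1/3], [-1/2, -1/2, 0], [-11/2, -23/6, 2/3]] = [[-6, -5, -1], [-6, -6, -5]].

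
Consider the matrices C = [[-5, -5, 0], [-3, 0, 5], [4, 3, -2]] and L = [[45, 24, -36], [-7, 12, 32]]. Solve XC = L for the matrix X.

X = [[-3, -6, 3], [-3, 6, -1]]

C is on the right of X, so right-multiply by C⁻¹: X = LC⁻¹.
C has determinant 5; C⁻¹ = [[-3, -2, -5], [14/5, 2, 5], [-9/5, -1, -3]].
X = LC⁻¹ = [[45, 24, -36], [-7, 12, 32]] · [[-3, -2, -5], [14/5, 2, 5], [-9/5, -1, -3]] = [[-3, -6, 3], [-3, 6, -1]].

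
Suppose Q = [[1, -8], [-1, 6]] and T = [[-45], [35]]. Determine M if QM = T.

M = [[-5], [5]]

Since Q multiplies M on the left, M = Q⁻¹T.
det Q = -2, so Q⁻¹ = [[-3, -4], [-1/2, -1/2]].
M = Q⁻¹T = [[-3, -4], [-1/2, -1/2]] · [[-45], [35]] = [[-5], [5]].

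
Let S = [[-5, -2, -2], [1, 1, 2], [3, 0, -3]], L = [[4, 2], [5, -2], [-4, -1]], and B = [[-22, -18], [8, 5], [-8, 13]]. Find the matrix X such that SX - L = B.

SX = B + L = [[-18, -16], [13, 3], [-12, 12]].
Since S multiplies X on the left, X = S⁻¹(B + L).
det S = 3, so S⁻¹ = [[-1, -2, -2/3], [3, 7, 8/3], [-1, -2, -1]].
X = S⁻¹(B + L) = [[0, 2], [5, 5], [4, -2]].

X = [[0, 2], [5, 5], [4, -2]]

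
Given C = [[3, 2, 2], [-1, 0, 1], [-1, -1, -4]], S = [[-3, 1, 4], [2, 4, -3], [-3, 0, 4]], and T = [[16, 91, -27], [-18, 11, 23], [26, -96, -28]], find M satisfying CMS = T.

M = [[3, 1, -5], [5, 3, -5], [2, 4, 4]]

Isolating M: multiply by C⁻¹ from the left and S⁻¹ from the right, so M = C⁻¹TS⁻¹.
C has determinant -5; C⁻¹ = [[-1/5, -6/5, -2/5], [1, 2, 1], [-1/5, -1/5, -2/5]].
det S = 1; the adjugate gives S⁻¹ = [[16, -4, -19], [1, 0, -1], [12, -3, -14]].
C⁻¹T = [[8, 7, -11], [6, 17, -9], [-10, 18, 12]].
M = (C⁻¹T)S⁻¹ = [[3, 1, -5], [5, 3, -5], [2, 4, 4]].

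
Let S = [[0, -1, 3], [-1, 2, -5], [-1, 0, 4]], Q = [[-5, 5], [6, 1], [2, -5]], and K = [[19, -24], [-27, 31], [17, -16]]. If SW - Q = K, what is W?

SW = K + Q = [[14, -19], [-21, 32], [19, -21]].
Left-multiplying both sides by S⁻¹ gives W = S⁻¹(K + Q).
det S = -3, so S⁻¹ = [[-8/3, -4/3, 1/3], [-3, -1, 1], [-2/3, -1/3, 1/3]].
W = S⁻¹(K + Q) = [[-3, 1], [-2, 4], [4, -5]].

W = [[-3, 1], [-2, 4], [4, -5]]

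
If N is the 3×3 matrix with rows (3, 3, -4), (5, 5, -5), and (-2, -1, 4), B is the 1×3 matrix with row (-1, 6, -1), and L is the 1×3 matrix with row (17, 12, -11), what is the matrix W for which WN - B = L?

W = [[0, 4, 2]]

WN = L + B = [[16, 18, -12]].
Since N sits to the right of W, W = (L + B)N⁻¹.
det N = -5; the adjugate gives N⁻¹ = [[-3, 8/5, -1], [2, -4/5, 1], [-1, 3/5, 0]].
W = (L + B)N⁻¹ = [[0, 4, 2]].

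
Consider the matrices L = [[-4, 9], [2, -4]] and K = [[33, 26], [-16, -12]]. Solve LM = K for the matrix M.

M = [[-6, -2], [1, 2]]

Left-multiplying both sides by L⁻¹ gives M = L⁻¹K.
L has determinant -2; L⁻¹ = [[2, 9/2], [1, 2]].
M = L⁻¹K = [[2, 9/2], [1, 2]] · [[33, 26], [-16, -12]] = [[-6, -2], [1, 2]].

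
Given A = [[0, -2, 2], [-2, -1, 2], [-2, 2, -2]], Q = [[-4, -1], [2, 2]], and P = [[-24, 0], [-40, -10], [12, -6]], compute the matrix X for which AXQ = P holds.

Left-multiply by A⁻¹ and right-multiply by Q⁻¹: X = A⁻¹PQ⁻¹.
det A = 4; the adjugate gives A⁻¹ = [[-1/2, 0, -1/2], [-2, 1, -1], [-3/2, 1, -1]].
det Q = -6, so Q⁻¹ = [[-1/3, -1/6], [1/3, 2/3]].
A⁻¹P = [[6, 3], [-4, -4], [-16, -4]].
X = (A⁻¹P)Q⁻¹ = [[-1, 1], [0, -2], [4, 0]].

X = [[-1, 1], [0, -2], [4, 0]]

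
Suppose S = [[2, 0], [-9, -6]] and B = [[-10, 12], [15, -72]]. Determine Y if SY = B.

Y = [[-5, 6], [5, 3]]

Left-multiplying both sides by S⁻¹ gives Y = S⁻¹B.
S has determinant -12; S⁻¹ = [[1/2, 0], [-3/4, -1/6]].
Y = S⁻¹B = [[1/2, 0], [-3/4, -1/6]] · [[-10, 12], [15, -72]] = [[-5, 6], [5, 3]].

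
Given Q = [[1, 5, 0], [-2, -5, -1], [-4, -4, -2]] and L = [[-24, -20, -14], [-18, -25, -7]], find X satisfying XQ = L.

Right-multiplying both sides by Q⁻¹ gives X = LQ⁻¹.
det Q = 6, so Q⁻¹ = [[1, 5/3, -5/6], [0, -1/3, 1/6], [-2, -8/3, 5/6]].
X = LQ⁻¹ = [[-24, -20, -14], [-18, -25, -7]] · [[1, 5/3, -5/6], [0, -1/3, 1/6], [-2, -8/3, 5/6]] = [[4, 4, 5], [-4, -3, 5]].

X = [[4, 4, 5], [-4, -3, 5]]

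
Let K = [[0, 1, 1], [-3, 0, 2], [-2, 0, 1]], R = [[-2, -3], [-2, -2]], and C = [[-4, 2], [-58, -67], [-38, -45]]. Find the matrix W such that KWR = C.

W = [[-5, -4], [-3, 4], [-3, 4]]

W = K⁻¹CR⁻¹ (apply K⁻¹ on the left and R⁻¹ on the right).
det K = -1, so K⁻¹ = [[0, 1, -2], [1, -2, 3], [0, 2, -3]].
det R = -2; the adjugate gives R⁻¹ = [[1, -3/2], [-1, 1]].
K⁻¹C = [[18, 23], [-2, 1], [-2, 1]].
W = (K⁻¹C)R⁻¹ = [[-5, -4], [-3, 4], [-3, 4]].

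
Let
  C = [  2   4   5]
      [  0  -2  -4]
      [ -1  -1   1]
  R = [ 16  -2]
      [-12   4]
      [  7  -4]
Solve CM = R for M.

M = [[5, 0], [-6, 2], [6, -2]]

C is on the left of M, so left-multiply by C⁻¹: M = C⁻¹R.
C has determinant -6; C⁻¹ = [[1, 3/2, 1], [-2/3, -7/6, -4/3], [1/3, 1/3, 2/3]].
M = C⁻¹R = [[1, 3/2, 1], [-2/3, -7/6, -4/3], [1/3, 1/3, 2/3]] · [[16, -2], [-12, 4], [7, -4]] = [[5, 0], [-6, 2], [6, -2]].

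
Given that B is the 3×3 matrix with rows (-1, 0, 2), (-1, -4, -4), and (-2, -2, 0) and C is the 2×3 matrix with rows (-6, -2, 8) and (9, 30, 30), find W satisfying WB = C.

W = [[4, 0, 1], [3, -6, -3]]

Since B sits to the right of W, W = CB⁻¹.
B has determinant -4; B⁻¹ = [[2, 1, -2], [-2, -1, 3/2], [3/2, 1/2, -1]].
W = CB⁻¹ = [[-6, -2, 8], [9, 30, 30]] · [[2, 1, -2], [-2, -1, 3/2], [3/2, 1/2, -1]] = [[4, 0, 1], [3, -6, -3]].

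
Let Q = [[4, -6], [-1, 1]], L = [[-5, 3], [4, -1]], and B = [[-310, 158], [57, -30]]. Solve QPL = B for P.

P = Q⁻¹BL⁻¹ (apply Q⁻¹ on the left and L⁻¹ on the right).
det Q = -2, so Q⁻¹ = [[-1/2, -3], [-1/2, -2]].
det L = -7, so L⁻¹ = [[1/7, 3/7], [4/7, 5/7]].
Q⁻¹B = [[-16, 11], [41, -19]].
P = (Q⁻¹B)L⁻¹ = [[4, 1], [-5, 4]].

P = [[4, 1], [-5, 4]]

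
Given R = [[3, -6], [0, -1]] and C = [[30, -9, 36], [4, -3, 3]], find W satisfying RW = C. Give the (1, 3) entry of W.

6

R is on the left of W, so left-multiply by R⁻¹: W = R⁻¹C.
R has determinant -3; R⁻¹ = [[1/3, -2], [0, -1]].
W = R⁻¹C = [[1/3, -2], [0, -1]] · [[30, -9, 36], [4, -3, 3]] = [[2, 3, 6], [-4, 3, -3]].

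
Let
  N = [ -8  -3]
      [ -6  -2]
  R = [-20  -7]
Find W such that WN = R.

W = [[1, 2]]

N is on the right of W, so right-multiply by N⁻¹: W = RN⁻¹.
N has determinant -2; N⁻¹ = [[1, -3/2], [-3, 4]].
W = RN⁻¹ = [[-20, -7]] · [[1, -3/2], [-3, 4]] = [[1, 2]].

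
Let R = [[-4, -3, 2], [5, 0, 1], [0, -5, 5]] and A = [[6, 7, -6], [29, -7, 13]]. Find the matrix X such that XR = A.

X = [[1, 2, -2], [-1, 5, 2]]

Since R sits to the right of X, X = AR⁻¹.
det R = 5, so R⁻¹ = [[1, 1, -3/5], [-5, -4, 14/5], [-5, -4, 3]].
X = AR⁻¹ = [[6, 7, -6], [29, -7, 13]] · [[1, 1, -3/5], [-5, -4, 14/5], [-5, -4, 3]] = [[1, 2, -2], [-1, 5, 2]].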